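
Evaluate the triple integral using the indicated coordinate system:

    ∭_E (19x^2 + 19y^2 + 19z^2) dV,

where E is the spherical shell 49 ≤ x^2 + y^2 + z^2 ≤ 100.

In spherical coordinates, x = ρ sin(φ) cos(θ), y = ρ sin(φ) sin(θ), z = ρ cos(φ), and dV = ρ^2 sin(φ) dρ dφ dθ.

The integrand becomes 19ρ^2, so

    ∭_E (19x^2 + 19y^2 + 19z^2) dV = ∫_{0}^{2π} ∫_{0}^{π} ∫_{7}^{10} (19ρ^2) · ρ^2 sin(φ) dρ dφ dθ.

Inner (ρ): 1580667sin(φ)/5.
Middle (φ): 3161334/5.
Outer (θ): 6322668π/5.

Therefore the triple integral equals 6322668π/5.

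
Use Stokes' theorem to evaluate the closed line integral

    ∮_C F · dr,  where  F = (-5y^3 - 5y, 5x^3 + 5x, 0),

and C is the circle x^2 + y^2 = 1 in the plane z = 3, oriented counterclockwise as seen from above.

Let S be the flat disk x^2 + y^2 ≤ 1 in the plane z = 3, with upward unit normal n̂ = ẑ. By Stokes' theorem,

    ∮_C F · dr = ∬_S (∇ × F) · n̂ dS = ∬_D (curl F)_z dA,

where D is the disk x^2 + y^2 ≤ 1.

Compute the curl of F = (-5y^3 - 5y, 5x^3 + 5x, 0):
    (∇ × F)_x = ∂F_z/∂y - ∂F_y/∂z = 0,
    (∇ × F)_y = ∂F_x/∂z - ∂F_z/∂x = 0,
    (∇ × F)_z = ∂F_y/∂x - ∂F_x/∂y = 15x^2 + 15y^2 + 10.

On z = 3, (curl F)_z = 15x^2 + 15y^2 + 10.

Convert to polar (x = r cos θ, y = r sin θ, dA = r dr dθ); the integrand becomes 15r^2 + 10, so

    ∬_D (curl F)_z dA = ∫_0^{2π} ∫_0^{1} (15r^2 + 10) · r dr dθ.

Inner (r from 0 to 1): 35/4.
Outer (θ from 0 to 2π): 35π/2.

Therefore ∮_C F · dr = 35π/2.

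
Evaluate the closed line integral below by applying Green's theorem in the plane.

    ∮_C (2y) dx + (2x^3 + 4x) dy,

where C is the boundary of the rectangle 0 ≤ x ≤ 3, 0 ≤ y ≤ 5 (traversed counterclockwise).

Green's theorem converts the closed line integral into a double integral over the enclosed region D:

    ∮_C P dx + Q dy = ∬_D (∂Q/∂x - ∂P/∂y) dA.

Here P = 2y, Q = 2x^3 + 4x, so

    ∂Q/∂x = 6x^2 + 4,    ∂P/∂y = 2,
    ∂Q/∂x - ∂P/∂y = 6x^2 + 2.

D is the region 0 ≤ x ≤ 3, 0 ≤ y ≤ 5. Evaluating the double integral:

    ∬_D (6x^2 + 2) dA = ∫_0^{3} ∫_0^{5} (6x^2 + 2) dy dx.

Inner (y from 0 to 5): 30x^2 + 10.
Outer (x from 0 to 3): 300.

Therefore ∮_C P dx + Q dy = 300.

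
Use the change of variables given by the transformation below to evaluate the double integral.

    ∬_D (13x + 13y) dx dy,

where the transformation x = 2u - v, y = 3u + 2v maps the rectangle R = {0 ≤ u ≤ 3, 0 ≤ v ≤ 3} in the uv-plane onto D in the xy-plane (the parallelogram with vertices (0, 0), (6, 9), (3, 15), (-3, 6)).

Compute the Jacobian determinant of (x, y) with respect to (u, v):

    ∂(x,y)/∂(u,v) = | 2  -1 | = (2)(2) - (-1)(3) = 7.
                   | 3  2 |

Its absolute value is |J| = 7 (the area scaling factor).

Substituting x = 2u - v, y = 3u + 2v into the integrand,

    13x + 13y → 65u + 13v,

so the integral becomes

    ∬_R (65u + 13v) · |J| du dv = ∫_0^3 ∫_0^3 (455u + 91v) dv du.

Inner (v): 1365u + 819/2.
Outer (u): 7371.

Therefore ∬_D (13x + 13y) dx dy = 7371.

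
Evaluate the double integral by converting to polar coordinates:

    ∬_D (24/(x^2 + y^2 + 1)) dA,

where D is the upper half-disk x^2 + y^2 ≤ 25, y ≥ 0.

The region D is 0 ≤ r ≤ 5, 0 ≤ θ ≤ π in polar coordinates, where x = r cos(θ), y = r sin(θ), and dA = r dr dθ.

Under the substitution, the integrand becomes 24/(r^2 + 1), so

    ∬_D (24/(x^2 + y^2 + 1)) dA = ∫_{0}^{π} ∫_{0}^{5} (24/(r^2 + 1)) · r dr dθ.

Inner integral (in r): ∫_{0}^{5} (24/(r^2 + 1)) · r dr = log(95428956661682176).

Outer integral (in θ): ∫_{0}^{π} (log(95428956661682176)) dθ = log(95428956661682176^π).

Therefore ∬_D (24/(x^2 + y^2 + 1)) dA = log(95428956661682176^π).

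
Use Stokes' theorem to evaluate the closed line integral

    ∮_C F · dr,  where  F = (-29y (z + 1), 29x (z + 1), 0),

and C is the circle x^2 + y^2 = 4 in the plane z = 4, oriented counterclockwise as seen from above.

Let S be the flat disk x^2 + y^2 ≤ 4 in the plane z = 4, with upward unit normal n̂ = ẑ. By Stokes' theorem,

    ∮_C F · dr = ∬_S (∇ × F) · n̂ dS = ∬_D (curl F)_z dA,

where D is the disk x^2 + y^2 ≤ 4.

Compute the curl of F = (-29y (z + 1), 29x (z + 1), 0):
    (∇ × F)_x = ∂F_z/∂y - ∂F_y/∂z = -29x,
    (∇ × F)_y = ∂F_x/∂z - ∂F_z/∂x = -29y,
    (∇ × F)_z = ∂F_y/∂x - ∂F_x/∂y = 58z + 58.

On z = 4, (curl F)_z = 290.

Convert to polar (x = r cos θ, y = r sin θ, dA = r dr dθ); the integrand becomes 290, so

    ∬_D (curl F)_z dA = ∫_0^{2π} ∫_0^{2} (290) · r dr dθ.

Inner (r from 0 to 2): 580.
Outer (θ from 0 to 2π): 1160π.

Therefore ∮_C F · dr = 1160π.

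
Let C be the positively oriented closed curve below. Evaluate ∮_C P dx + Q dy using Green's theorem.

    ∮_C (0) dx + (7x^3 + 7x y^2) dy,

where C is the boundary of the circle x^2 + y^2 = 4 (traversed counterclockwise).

Green's theorem converts the closed line integral into a double integral over the enclosed region D:

    ∮_C P dx + Q dy = ∬_D (∂Q/∂x - ∂P/∂y) dA.

Here P = 0, Q = 7x^3 + 7x y^2, so

    ∂Q/∂x = 21x^2 + 7y^2,    ∂P/∂y = 0,
    ∂Q/∂x - ∂P/∂y = 21x^2 + 7y^2.

D is the region x^2 + y^2 ≤ 4. Evaluating the double integral:

In polar coordinates (x = r cos θ, y = r sin θ, dA = r dr dθ) the integrand becomes 7r^2(cos(2θ) + 2), so

    ∬_D (21x^2 + 7y^2) dA = ∫_0^{2π} ∫_0^{2} (7r^2(cos(2θ) + 2)) · r dr dθ.

Inner (r from 0 to 2): 28cos(2θ) + 56.
Outer (θ from 0 to 2π): 112π.

Therefore ∮_C P dx + Q dy = 112π.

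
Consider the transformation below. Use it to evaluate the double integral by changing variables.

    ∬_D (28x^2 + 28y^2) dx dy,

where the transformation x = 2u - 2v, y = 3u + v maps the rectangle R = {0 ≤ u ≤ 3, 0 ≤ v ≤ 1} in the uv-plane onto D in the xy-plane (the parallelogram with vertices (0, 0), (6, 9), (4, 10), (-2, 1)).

Compute the Jacobian determinant of (x, y) with respect to (u, v):

    ∂(x,y)/∂(u,v) = | 2  -2 | = (2)(1) - (-2)(3) = 8.
                   | 3  1 |

Its absolute value is |J| = 8 (the area scaling factor).

Substituting x = 2u - 2v, y = 3u + v into the integrand,

    28x^2 + 28y^2 → 364u^2 - 56u v + 140v^2,

so the integral becomes

    ∬_R (364u^2 - 56u v + 140v^2) · |J| du dv = ∫_0^3 ∫_0^1 (2912u^2 - 448u v + 1120v^2) dv du.

Inner (v): 2912u^2 - 224u + 1120/3.
Outer (u): 26320.

Therefore ∬_D (28x^2 + 28y^2) dx dy = 26320.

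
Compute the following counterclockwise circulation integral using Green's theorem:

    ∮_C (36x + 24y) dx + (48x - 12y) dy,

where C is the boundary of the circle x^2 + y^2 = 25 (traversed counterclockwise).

Green's theorem converts the closed line integral into a double integral over the enclosed region D:

    ∮_C P dx + Q dy = ∬_D (∂Q/∂x - ∂P/∂y) dA.

Here P = 36x + 24y, Q = 48x - 12y, so

    ∂Q/∂x = 48,    ∂P/∂y = 24,
    ∂Q/∂x - ∂P/∂y = 24.

D is the region x^2 + y^2 ≤ 25. Evaluating the double integral:

In polar coordinates (x = r cos θ, y = r sin θ, dA = r dr dθ) the integrand becomes 24, so

    ∬_D (24) dA = ∫_0^{2π} ∫_0^{5} (24) · r dr dθ.

Inner (r from 0 to 5): 300.
Outer (θ from 0 to 2π): 600π.

Therefore ∮_C P dx + Q dy = 600π.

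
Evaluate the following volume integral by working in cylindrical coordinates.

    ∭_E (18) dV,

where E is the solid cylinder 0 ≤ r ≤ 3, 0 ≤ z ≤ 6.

In cylindrical coordinates, x = r cos(θ), y = r sin(θ), z = z, and dV = r dr dθ dz.

The integrand becomes 18, so

    ∭_E (18) dV = ∫_{0}^{2π} ∫_{0}^{3} ∫_{0}^{6} (18) · r dz dr dθ.

Inner (z): 108r.
Middle (r from 0 to 3): 486.
Outer (θ): 972π.

Therefore the triple integral equals 972π.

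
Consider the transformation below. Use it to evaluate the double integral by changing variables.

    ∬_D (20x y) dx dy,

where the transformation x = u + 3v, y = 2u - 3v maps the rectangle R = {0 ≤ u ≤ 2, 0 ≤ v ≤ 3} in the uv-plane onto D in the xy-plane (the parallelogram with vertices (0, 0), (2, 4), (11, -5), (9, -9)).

Compute the Jacobian determinant of (x, y) with respect to (u, v):

    ∂(x,y)/∂(u,v) = | 1  3 | = (1)(-3) - (3)(2) = -9.
                   | 2  -3 |

Its absolute value is |J| = 9 (the area scaling factor).

Substituting x = u + 3v, y = 2u - 3v into the integrand,

    20x y → 40u^2 + 60u v - 180v^2,

so the integral becomes

    ∬_R (40u^2 + 60u v - 180v^2) · |J| du dv = ∫_0^2 ∫_0^3 (360u^2 + 540u v - 1620v^2) dv du.

Inner (v): 1080u^2 + 2430u - 14580.
Outer (u): -21420.

Therefore ∬_D (20x y) dx dy = -21420.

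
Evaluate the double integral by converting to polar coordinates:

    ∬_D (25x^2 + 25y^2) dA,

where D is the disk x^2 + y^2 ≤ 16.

The region D is 0 ≤ r ≤ 4, 0 ≤ θ ≤ 2π in polar coordinates, where x = r cos(θ), y = r sin(θ), and dA = r dr dθ.

Under the substitution, the integrand becomes 25r^2, so

    ∬_D (25x^2 + 25y^2) dA = ∫_{0}^{2π} ∫_{0}^{4} (25r^2) · r dr dθ.

Inner integral (in r): ∫_{0}^{4} (25r^2) · r dr = 1600.

Outer integral (in θ): ∫_{0}^{2π} (1600) dθ = 3200π.

Therefore ∬_D (25x^2 + 25y^2) dA = 3200π.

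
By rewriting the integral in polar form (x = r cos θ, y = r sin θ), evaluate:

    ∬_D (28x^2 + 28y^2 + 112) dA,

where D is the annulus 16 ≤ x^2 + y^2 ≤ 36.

The region D is 4 ≤ r ≤ 6, 0 ≤ θ ≤ 2π in polar coordinates, where x = r cos(θ), y = r sin(θ), and dA = r dr dθ.

Under the substitution, the integrand becomes 28r^2 + 112, so

    ∬_D (28x^2 + 28y^2 + 112) dA = ∫_{0}^{2π} ∫_{4}^{6} (28r^2 + 112) · r dr dθ.

Inner integral (in r): ∫_{4}^{6} (28r^2 + 112) · r dr = 8400.

Outer integral (in θ): ∫_{0}^{2π} (8400) dθ = 16800π.

Therefore ∬_D (28x^2 + 28y^2 + 112) dA = 16800π.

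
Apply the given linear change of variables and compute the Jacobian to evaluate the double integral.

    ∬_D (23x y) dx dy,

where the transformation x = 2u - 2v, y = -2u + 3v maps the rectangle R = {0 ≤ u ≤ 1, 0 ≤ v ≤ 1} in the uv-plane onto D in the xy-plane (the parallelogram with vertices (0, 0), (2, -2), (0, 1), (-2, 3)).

Compute the Jacobian determinant of (x, y) with respect to (u, v):

    ∂(x,y)/∂(u,v) = | 2  -2 | = (2)(3) - (-2)(-2) = 2.
                   | -2  3 |

Its absolute value is |J| = 2 (the area scaling factor).

Substituting x = 2u - 2v, y = -2u + 3v into the integrand,

    23x y → -92u^2 + 230u v - 138v^2,

so the integral becomes

    ∬_R (-92u^2 + 230u v - 138v^2) · |J| du dv = ∫_0^1 ∫_0^1 (-184u^2 + 460u v - 276v^2) dv du.

Inner (v): -184u^2 + 230u - 92.
Outer (u): -115/3.

Therefore ∬_D (23x y) dx dy = -115/3.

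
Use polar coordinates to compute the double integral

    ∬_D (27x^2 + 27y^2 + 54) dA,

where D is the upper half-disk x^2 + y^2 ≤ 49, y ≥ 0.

The region D is 0 ≤ r ≤ 7, 0 ≤ θ ≤ π in polar coordinates, where x = r cos(θ), y = r sin(θ), and dA = r dr dθ.

Under the substitution, the integrand becomes 27r^2 + 54, so

    ∬_D (27x^2 + 27y^2 + 54) dA = ∫_{0}^{π} ∫_{0}^{7} (27r^2 + 54) · r dr dθ.

Inner integral (in r): ∫_{0}^{7} (27r^2 + 54) · r dr = 70119/4.

Outer integral (in θ): ∫_{0}^{π} (70119/4) dθ = 70119π/4.

Therefore ∬_D (27x^2 + 27y^2 + 54) dA = 70119π/4.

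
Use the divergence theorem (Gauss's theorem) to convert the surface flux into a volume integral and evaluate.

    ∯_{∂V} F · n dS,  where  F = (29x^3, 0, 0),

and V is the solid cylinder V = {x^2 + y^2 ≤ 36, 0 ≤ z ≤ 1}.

By the divergence theorem,

    ∯_{∂V} F · n dS = ∭_V (∇ · F) dV.

Compute the divergence:
    ∇ · F = ∂F_x/∂x + ∂F_y/∂y + ∂F_z/∂z = 87x^2 + 0 + 0 = 87x^2.

In cylindrical coordinates, x = r cos(θ), y = r sin(θ), z = z, dV = r dr dθ dz, with 0 ≤ r ≤ 6, 0 ≤ θ ≤ 2π, 0 ≤ z ≤ 1.

The integrand, after substitution and multiplying by the volume element, becomes (87r^2cos(θ)^2) · r, so

    ∭_V (∇·F) dV = ∫_0^{2π} ∫_0^{6} ∫_0^{1} (87r^2cos(θ)^2) · r dz dr dθ.

Inner (z from 0 to 1): 87r^3cos(θ)^2.
Middle (r from 0 to 6): 28188cos(θ)^2.
Outer (θ from 0 to 2π): 28188π.

Therefore ∯_{∂V} F · n dS = 28188π.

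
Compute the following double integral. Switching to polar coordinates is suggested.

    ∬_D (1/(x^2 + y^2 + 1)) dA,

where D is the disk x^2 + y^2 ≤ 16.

The region D is 0 ≤ r ≤ 4, 0 ≤ θ ≤ 2π in polar coordinates, where x = r cos(θ), y = r sin(θ), and dA = r dr dθ.

Under the substitution, the integrand becomes 1/(r^2 + 1), so

    ∬_D (1/(x^2 + y^2 + 1)) dA = ∫_{0}^{2π} ∫_{0}^{4} (1/(r^2 + 1)) · r dr dθ.

Inner integral (in r): ∫_{0}^{4} (1/(r^2 + 1)) · r dr = log(17)/2.

Outer integral (in θ): ∫_{0}^{2π} (log(17)/2) dθ = π log(17).

Therefore ∬_D (1/(x^2 + y^2 + 1)) dA = π log(17).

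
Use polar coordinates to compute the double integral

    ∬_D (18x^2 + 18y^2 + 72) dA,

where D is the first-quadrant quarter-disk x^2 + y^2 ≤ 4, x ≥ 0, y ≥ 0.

The region D is 0 ≤ r ≤ 2, 0 ≤ θ ≤ π/2 in polar coordinates, where x = r cos(θ), y = r sin(θ), and dA = r dr dθ.

Under the substitution, the integrand becomes 18r^2 + 72, so

    ∬_D (18x^2 + 18y^2 + 72) dA = ∫_{0}^{π/2} ∫_{0}^{2} (18r^2 + 72) · r dr dθ.

Inner integral (in r): ∫_{0}^{2} (18r^2 + 72) · r dr = 216.

Outer integral (in θ): ∫_{0}^{π/2} (216) dθ = 108π.

Therefore ∬_D (18x^2 + 18y^2 + 72) dA = 108π.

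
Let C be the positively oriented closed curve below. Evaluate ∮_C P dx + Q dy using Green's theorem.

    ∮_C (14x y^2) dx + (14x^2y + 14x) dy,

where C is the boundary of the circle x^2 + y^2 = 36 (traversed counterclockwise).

Green's theorem converts the closed line integral into a double integral over the enclosed region D:

    ∮_C P dx + Q dy = ∬_D (∂Q/∂x - ∂P/∂y) dA.

Here P = 14x y^2, Q = 14x^2y + 14x, so

    ∂Q/∂x = 28x y + 14,    ∂P/∂y = 28x y,
    ∂Q/∂x - ∂P/∂y = 14.

D is the region x^2 + y^2 ≤ 36. Evaluating the double integral:

In polar coordinates (x = r cos θ, y = r sin θ, dA = r dr dθ) the integrand becomes 14, so

    ∬_D (14) dA = ∫_0^{2π} ∫_0^{6} (14) · r dr dθ.

Inner (r from 0 to 6): 252.
Outer (θ from 0 to 2π): 504π.

Therefore ∮_C P dx + Q dy = 504π.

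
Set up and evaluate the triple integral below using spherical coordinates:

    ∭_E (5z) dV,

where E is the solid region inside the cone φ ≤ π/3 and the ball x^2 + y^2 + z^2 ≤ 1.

In spherical coordinates, x = ρ sin(φ) cos(θ), y = ρ sin(φ) sin(θ), z = ρ cos(φ), and dV = ρ^2 sin(φ) dρ dφ dθ.

The integrand becomes 5ρ cos(φ), so

    ∭_E (5z) dV = ∫_{0}^{2π} ∫_{0}^{π/3} ∫_{0}^{1} (5ρ cos(φ)) · ρ^2 sin(φ) dρ dφ dθ.

Inner (ρ): 5sin(2φ)/8.
Middle (φ): 15/32.
Outer (θ): 15π/16.

Therefore the triple integral equals 15π/16.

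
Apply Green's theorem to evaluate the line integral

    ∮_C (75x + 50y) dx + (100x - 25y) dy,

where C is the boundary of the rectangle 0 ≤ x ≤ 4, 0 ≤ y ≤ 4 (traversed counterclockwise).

Green's theorem converts the closed line integral into a double integral over the enclosed region D:

    ∮_C P dx + Q dy = ∬_D (∂Q/∂x - ∂P/∂y) dA.

Here P = 75x + 50y, Q = 100x - 25y, so

    ∂Q/∂x = 100,    ∂P/∂y = 50,
    ∂Q/∂x - ∂P/∂y = 50.

D is the region 0 ≤ x ≤ 4, 0 ≤ y ≤ 4. Evaluating the double integral:

    ∬_D (50) dA = ∫_0^{4} ∫_0^{4} (50) dy dx.

Inner (y from 0 to 4): 200.
Outer (x from 0 to 4): 800.

Therefore ∮_C P dx + Q dy = 800.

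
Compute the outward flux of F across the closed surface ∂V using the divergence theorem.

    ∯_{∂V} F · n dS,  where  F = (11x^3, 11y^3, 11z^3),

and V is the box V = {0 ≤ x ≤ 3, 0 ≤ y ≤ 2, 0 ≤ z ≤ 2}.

By the divergence theorem,

    ∯_{∂V} F · n dS = ∭_V (∇ · F) dV.

Compute the divergence:
    ∇ · F = ∂F_x/∂x + ∂F_y/∂y + ∂F_z/∂z = 33x^2 + 33y^2 + 33z^2.

V is a rectangular box, so dV = dx dy dz with 0 ≤ x ≤ 3, 0 ≤ y ≤ 2, 0 ≤ z ≤ 2.

Integrate (33x^2 + 33y^2 + 33z^2) over V as an iterated integral:

    ∭_V (∇·F) dV = ∫_0^{3} ∫_0^{2} ∫_0^{2} (33x^2 + 33y^2 + 33z^2) dz dy dx.

Inner (z from 0 to 2): 66x^2 + 66y^2 + 88.
Middle (y from 0 to 2): 132x^2 + 352.
Outer (x from 0 to 3): 2244.

Therefore ∯_{∂V} F · n dS = 2244.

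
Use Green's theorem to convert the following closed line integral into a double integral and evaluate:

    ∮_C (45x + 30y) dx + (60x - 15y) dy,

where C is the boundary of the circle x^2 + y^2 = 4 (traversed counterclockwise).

Green's theorem converts the closed line integral into a double integral over the enclosed region D:

    ∮_C P dx + Q dy = ∬_D (∂Q/∂x - ∂P/∂y) dA.

Here P = 45x + 30y, Q = 60x - 15y, so

    ∂Q/∂x = 60,    ∂P/∂y = 30,
    ∂Q/∂x - ∂P/∂y = 30.

D is the region x^2 + y^2 ≤ 4. Evaluating the double integral:

In polar coordinates (x = r cos θ, y = r sin θ, dA = r dr dθ) the integrand becomes 30, so

    ∬_D (30) dA = ∫_0^{2π} ∫_0^{2} (30) · r dr dθ.

Inner (r from 0 to 2): 60.
Outer (θ from 0 to 2π): 120π.

Therefore ∮_C P dx + Q dy = 120π.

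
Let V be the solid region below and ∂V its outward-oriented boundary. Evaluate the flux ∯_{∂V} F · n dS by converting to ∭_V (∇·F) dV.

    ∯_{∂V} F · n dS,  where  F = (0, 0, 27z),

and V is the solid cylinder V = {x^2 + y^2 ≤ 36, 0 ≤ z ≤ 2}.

By the divergence theorem,

    ∯_{∂V} F · n dS = ∭_V (∇ · F) dV.

Compute the divergence:
    ∇ · F = ∂F_x/∂x + ∂F_y/∂y + ∂F_z/∂z = 0 + 0 + 27 = 27.

In cylindrical coordinates, x = r cos(θ), y = r sin(θ), z = z, dV = r dr dθ dz, with 0 ≤ r ≤ 6, 0 ≤ θ ≤ 2π, 0 ≤ z ≤ 2.

The integrand, after substitution and multiplying by the volume element, becomes (27) · r, so

    ∭_V (∇·F) dV = ∫_0^{2π} ∫_0^{6} ∫_0^{2} (27) · r dz dr dθ.

Inner (z from 0 to 2): 54r.
Middle (r from 0 to 6): 972.
Outer (θ from 0 to 2π): 1944π.

Therefore ∯_{∂V} F · n dS = 1944π.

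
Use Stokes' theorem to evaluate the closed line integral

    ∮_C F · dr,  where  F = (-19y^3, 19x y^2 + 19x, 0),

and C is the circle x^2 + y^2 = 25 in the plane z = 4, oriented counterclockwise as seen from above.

Let S be the flat disk x^2 + y^2 ≤ 25 in the plane z = 4, with upward unit normal n̂ = ẑ. By Stokes' theorem,

    ∮_C F · dr = ∬_S (∇ × F) · n̂ dS = ∬_D (curl F)_z dA,

where D is the disk x^2 + y^2 ≤ 25.

Compute the curl of F = (-19y^3, 19x y^2 + 19x, 0):
    (∇ × F)_x = ∂F_z/∂y - ∂F_y/∂z = 0,
    (∇ × F)_y = ∂F_x/∂z - ∂F_z/∂x = 0,
    (∇ × F)_z = ∂F_y/∂x - ∂F_x/∂y = 76y^2 + 19.

On z = 4, (curl F)_z = 76y^2 + 19.

Convert to polar (x = r cos θ, y = r sin θ, dA = r dr dθ); the integrand becomes 76r^2sin(θ)^2 + 19, so

    ∬_D (curl F)_z dA = ∫_0^{2π} ∫_0^{5} (76r^2sin(θ)^2 + 19) · r dr dθ.

Inner (r from 0 to 5): 11875sin(θ)^2 + 475/2.
Outer (θ from 0 to 2π): 12350π.

Therefore ∮_C F · dr = 12350π.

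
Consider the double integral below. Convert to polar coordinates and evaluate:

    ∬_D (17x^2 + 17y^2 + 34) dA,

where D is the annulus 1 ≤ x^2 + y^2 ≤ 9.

The region D is 1 ≤ r ≤ 3, 0 ≤ θ ≤ 2π in polar coordinates, where x = r cos(θ), y = r sin(θ), and dA = r dr dθ.

Under the substitution, the integrand becomes 17r^2 + 34, so

    ∬_D (17x^2 + 17y^2 + 34) dA = ∫_{0}^{2π} ∫_{1}^{3} (17r^2 + 34) · r dr dθ.

Inner integral (in r): ∫_{1}^{3} (17r^2 + 34) · r dr = 476.

Outer integral (in θ): ∫_{0}^{2π} (476) dθ = 952π.

Therefore ∬_D (17x^2 + 17y^2 + 34) dA = 952π.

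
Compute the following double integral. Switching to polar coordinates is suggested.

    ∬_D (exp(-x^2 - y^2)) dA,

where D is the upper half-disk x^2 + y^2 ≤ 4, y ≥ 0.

The region D is 0 ≤ r ≤ 2, 0 ≤ θ ≤ π in polar coordinates, where x = r cos(θ), y = r sin(θ), and dA = r dr dθ.

Under the substitution, the integrand becomes exp(-r^2), so

    ∬_D (exp(-x^2 - y^2)) dA = ∫_{0}^{π} ∫_{0}^{2} (exp(-r^2)) · r dr dθ.

Inner integral (in r): ∫_{0}^{2} (exp(-r^2)) · r dr = -(1 - exp(4))exp(-4)/2.

Outer integral (in θ): ∫_{0}^{π} (-(1 - exp(4))exp(-4)/2) dθ = -π exp(-4)/2 + π/2.

Therefore ∬_D (exp(-x^2 - y^2)) dA = -π exp(-4)/2 + π/2.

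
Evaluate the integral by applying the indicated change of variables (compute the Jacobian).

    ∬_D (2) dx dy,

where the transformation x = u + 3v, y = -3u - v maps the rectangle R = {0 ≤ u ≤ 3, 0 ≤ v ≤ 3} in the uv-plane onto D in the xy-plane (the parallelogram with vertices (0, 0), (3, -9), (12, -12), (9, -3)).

Compute the Jacobian determinant of (x, y) with respect to (u, v):

    ∂(x,y)/∂(u,v) = | 1  3 | = (1)(-1) - (3)(-3) = 8.
                   | -3  -1 |

Its absolute value is |J| = 8 (the area scaling factor).

Substituting x = u + 3v, y = -3u - v into the integrand,

    2 → 2,

so the integral becomes

    ∬_R (2) · |J| du dv = ∫_0^3 ∫_0^3 (16) dv du.

Inner (v): 48.
Outer (u): 144.

Therefore ∬_D (2) dx dy = 144.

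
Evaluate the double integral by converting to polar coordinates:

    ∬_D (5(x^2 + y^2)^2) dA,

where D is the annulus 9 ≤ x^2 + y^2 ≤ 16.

The region D is 3 ≤ r ≤ 4, 0 ≤ θ ≤ 2π in polar coordinates, where x = r cos(θ), y = r sin(θ), and dA = r dr dθ.

Under the substitution, the integrand becomes 5r^4, so

    ∬_D (5(x^2 + y^2)^2) dA = ∫_{0}^{2π} ∫_{3}^{4} (5r^4) · r dr dθ.

Inner integral (in r): ∫_{3}^{4} (5r^4) · r dr = 16835/6.

Outer integral (in θ): ∫_{0}^{2π} (16835/6) dθ = 16835π/3.

Therefore ∬_D (5(x^2 + y^2)^2) dA = 16835π/3.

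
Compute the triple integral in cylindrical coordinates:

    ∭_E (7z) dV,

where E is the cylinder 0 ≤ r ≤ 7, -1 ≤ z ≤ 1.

In cylindrical coordinates, x = r cos(θ), y = r sin(θ), z = z, and dV = r dr dθ dz.

The integrand becomes 7z, so

    ∭_E (7z) dV = ∫_{0}^{2π} ∫_{0}^{7} ∫_{-1}^{1} (7z) · r dz dr dθ.

Inner (z): 0.
Middle (r from 0 to 7): 0.
Outer (θ): 0.

Therefore the triple integral equals 0.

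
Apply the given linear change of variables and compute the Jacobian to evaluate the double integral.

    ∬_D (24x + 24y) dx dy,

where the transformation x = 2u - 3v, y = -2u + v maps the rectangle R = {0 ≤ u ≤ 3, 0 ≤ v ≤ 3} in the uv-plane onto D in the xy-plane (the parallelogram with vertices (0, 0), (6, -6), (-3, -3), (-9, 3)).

Compute the Jacobian determinant of (x, y) with respect to (u, v):

    ∂(x,y)/∂(u,v) = | 2  -3 | = (2)(1) - (-3)(-2) = -4.
                   | -2  1 |

Its absolute value is |J| = 4 (the area scaling factor).

Substituting x = 2u - 3v, y = -2u + v into the integrand,

    24x + 24y → -48v,

so the integral becomes

    ∬_R (-48v) · |J| du dv = ∫_0^3 ∫_0^3 (-192v) dv du.

Inner (v): -864.
Outer (u): -2592.

Therefore ∬_D (24x + 24y) dx dy = -2592.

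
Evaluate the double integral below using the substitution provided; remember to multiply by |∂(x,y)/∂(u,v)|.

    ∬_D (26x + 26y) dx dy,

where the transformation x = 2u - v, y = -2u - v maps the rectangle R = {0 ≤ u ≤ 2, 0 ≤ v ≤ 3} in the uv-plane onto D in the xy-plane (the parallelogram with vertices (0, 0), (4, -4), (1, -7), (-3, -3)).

Compute the Jacobian determinant of (x, y) with respect to (u, v):

    ∂(x,y)/∂(u,v) = | 2  -1 | = (2)(-1) - (-1)(-2) = -4.
                   | -2  -1 |

Its absolute value is |J| = 4 (the area scaling factor).

Substituting x = 2u - v, y = -2u - v into the integrand,

    26x + 26y → -52v,

so the integral becomes

    ∬_R (-52v) · |J| du dv = ∫_0^2 ∫_0^3 (-208v) dv du.

Inner (v): -936.
Outer (u): -1872.

Therefore ∬_D (26x + 26y) dx dy = -1872.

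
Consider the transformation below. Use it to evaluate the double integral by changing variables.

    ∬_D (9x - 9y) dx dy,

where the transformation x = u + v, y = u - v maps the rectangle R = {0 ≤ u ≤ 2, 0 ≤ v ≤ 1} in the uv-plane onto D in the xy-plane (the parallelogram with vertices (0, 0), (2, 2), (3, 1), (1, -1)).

Compute the Jacobian determinant of (x, y) with respect to (u, v):

    ∂(x,y)/∂(u,v) = | 1  1 | = (1)(-1) - (1)(1) = -2.
                   | 1  -1 |

Its absolute value is |J| = 2 (the area scaling factor).

Substituting x = u + v, y = u - v into the integrand,

    9x - 9y → 18v,

so the integral becomes

    ∬_R (18v) · |J| du dv = ∫_0^2 ∫_0^1 (36v) dv du.

Inner (v): 18.
Outer (u): 36.

Therefore ∬_D (9x - 9y) dx dy = 36.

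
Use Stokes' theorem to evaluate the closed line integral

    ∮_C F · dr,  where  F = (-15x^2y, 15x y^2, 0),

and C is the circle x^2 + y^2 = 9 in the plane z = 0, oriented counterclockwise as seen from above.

Let S be the flat disk x^2 + y^2 ≤ 9 in the plane z = 0, with upward unit normal n̂ = ẑ. By Stokes' theorem,

    ∮_C F · dr = ∬_S (∇ × F) · n̂ dS = ∬_D (curl F)_z dA,

where D is the disk x^2 + y^2 ≤ 9.

Compute the curl of F = (-15x^2y, 15x y^2, 0):
    (∇ × F)_x = ∂F_z/∂y - ∂F_y/∂z = 0,
    (∇ × F)_y = ∂F_x/∂z - ∂F_z/∂x = 0,
    (∇ × F)_z = ∂F_y/∂x - ∂F_x/∂y = 15x^2 + 15y^2.

On z = 0, (curl F)_z = 15x^2 + 15y^2.

Convert to polar (x = r cos θ, y = r sin θ, dA = r dr dθ); the integrand becomes 15r^2, so

    ∬_D (curl F)_z dA = ∫_0^{2π} ∫_0^{3} (15r^2) · r dr dθ.

Inner (r from 0 to 3): 1215/4.
Outer (θ from 0 to 2π): 1215π/2.

Therefore ∮_C F · dr = 1215π/2.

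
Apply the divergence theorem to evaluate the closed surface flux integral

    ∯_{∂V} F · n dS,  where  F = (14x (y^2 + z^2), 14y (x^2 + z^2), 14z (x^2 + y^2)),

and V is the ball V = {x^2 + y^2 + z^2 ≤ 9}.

By the divergence theorem,

    ∯_{∂V} F · n dS = ∭_V (∇ · F) dV.

Compute the divergence:
    ∇ · F = ∂F_x/∂x + ∂F_y/∂y + ∂F_z/∂z = 14y^2 + 14z^2 + 14x^2 + 14z^2 + 14x^2 + 14y^2 = 28x^2 + 28y^2 + 28z^2.

In spherical coordinates, x = ρ sin(φ) cos(θ), y = ρ sin(φ) sin(θ), z = ρ cos(φ), dV = ρ^2 sin(φ) dρ dφ dθ, with 0 ≤ ρ ≤ 3, 0 ≤ φ ≤ π, 0 ≤ θ ≤ 2π.

The integrand, after substitution and multiplying by the volume element, becomes (28ρ^2) · ρ^2 sin(φ), so

    ∭_V (∇·F) dV = ∫_0^{2π} ∫_0^{π} ∫_0^{3} (28ρ^2) · ρ^2 sin(φ) dρ dφ dθ.

Inner (ρ from 0 to 3): 6804sin(φ)/5.
Middle (φ from 0 to π): 13608/5.
Outer (θ from 0 to 2π): 27216π/5.

Therefore ∯_{∂V} F · n dS = 27216π/5.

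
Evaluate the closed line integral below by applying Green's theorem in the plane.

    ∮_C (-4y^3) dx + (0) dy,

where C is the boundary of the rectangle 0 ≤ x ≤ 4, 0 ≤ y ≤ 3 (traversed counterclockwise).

Green's theorem converts the closed line integral into a double integral over the enclosed region D:

    ∮_C P dx + Q dy = ∬_D (∂Q/∂x - ∂P/∂y) dA.

Here P = -4y^3, Q = 0, so

    ∂Q/∂x = 0,    ∂P/∂y = -12y^2,
    ∂Q/∂x - ∂P/∂y = 12y^2.

D is the region 0 ≤ x ≤ 4, 0 ≤ y ≤ 3. Evaluating the double integral:

    ∬_D (12y^2) dA = ∫_0^{4} ∫_0^{3} (12y^2) dy dx.

Inner (y from 0 to 3): 108.
Outer (x from 0 to 4): 432.

Therefore ∮_C P dx + Q dy = 432.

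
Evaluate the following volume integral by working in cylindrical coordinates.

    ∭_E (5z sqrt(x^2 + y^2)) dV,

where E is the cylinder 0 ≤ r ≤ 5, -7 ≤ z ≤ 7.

In cylindrical coordinates, x = r cos(θ), y = r sin(θ), z = z, and dV = r dr dθ dz.

The integrand becomes 5r z, so

    ∭_E (5z sqrt(x^2 + y^2)) dV = ∫_{0}^{2π} ∫_{0}^{5} ∫_{-7}^{7} (5r z) · r dz dr dθ.

Inner (z): 0.
Middle (r from 0 to 5): 0.
Outer (θ): 0.

Therefore the triple integral equals 0.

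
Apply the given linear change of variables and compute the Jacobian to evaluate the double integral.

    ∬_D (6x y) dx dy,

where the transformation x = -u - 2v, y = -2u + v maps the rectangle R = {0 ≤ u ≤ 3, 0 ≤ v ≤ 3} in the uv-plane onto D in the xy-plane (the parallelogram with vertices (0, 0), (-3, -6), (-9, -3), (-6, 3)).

Compute the Jacobian determinant of (x, y) with respect to (u, v):

    ∂(x,y)/∂(u,v) = | -1  -2 | = (-1)(1) - (-2)(-2) = -5.
                   | -2  1 |

Its absolute value is |J| = 5 (the area scaling factor).

Substituting x = -u - 2v, y = -2u + v into the integrand,

    6x y → 12u^2 + 18u v - 12v^2,

so the integral becomes

    ∬_R (12u^2 + 18u v - 12v^2) · |J| du dv = ∫_0^3 ∫_0^3 (60u^2 + 90u v - 60v^2) dv du.

Inner (v): 180u^2 + 405u - 540.
Outer (u): 3645/2.

Therefore ∬_D (6x y) dx dy = 3645/2.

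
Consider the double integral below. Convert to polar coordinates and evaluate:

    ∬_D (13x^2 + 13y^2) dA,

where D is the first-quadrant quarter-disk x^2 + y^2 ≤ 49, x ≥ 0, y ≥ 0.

The region D is 0 ≤ r ≤ 7, 0 ≤ θ ≤ π/2 in polar coordinates, where x = r cos(θ), y = r sin(θ), and dA = r dr dθ.

Under the substitution, the integrand becomes 13r^2, so

    ∬_D (13x^2 + 13y^2) dA = ∫_{0}^{π/2} ∫_{0}^{7} (13r^2) · r dr dθ.

Inner integral (in r): ∫_{0}^{7} (13r^2) · r dr = 31213/4.

Outer integral (in θ): ∫_{0}^{π/2} (31213/4) dθ = 31213π/8.

Therefore ∬_D (13x^2 + 13y^2) dA = 31213π/8.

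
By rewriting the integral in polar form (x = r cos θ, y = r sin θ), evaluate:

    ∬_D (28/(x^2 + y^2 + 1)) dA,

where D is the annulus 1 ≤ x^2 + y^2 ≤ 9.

The region D is 1 ≤ r ≤ 3, 0 ≤ θ ≤ 2π in polar coordinates, where x = r cos(θ), y = r sin(θ), and dA = r dr dθ.

Under the substitution, the integrand becomes 28/(r^2 + 1), so

    ∬_D (28/(x^2 + y^2 + 1)) dA = ∫_{0}^{2π} ∫_{1}^{3} (28/(r^2 + 1)) · r dr dθ.

Inner integral (in r): ∫_{1}^{3} (28/(r^2 + 1)) · r dr = log(6103515625).

Outer integral (in θ): ∫_{0}^{2π} (log(6103515625)) dθ = 28π log(5).

Therefore ∬_D (28/(x^2 + y^2 + 1)) dA = 28π log(5).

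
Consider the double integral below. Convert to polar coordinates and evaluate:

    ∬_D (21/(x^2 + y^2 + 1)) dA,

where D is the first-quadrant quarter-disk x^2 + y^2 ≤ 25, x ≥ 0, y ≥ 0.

The region D is 0 ≤ r ≤ 5, 0 ≤ θ ≤ π/2 in polar coordinates, where x = r cos(θ), y = r sin(θ), and dA = r dr dθ.

Under the substitution, the integrand becomes 21/(r^2 + 1), so

    ∬_D (21/(x^2 + y^2 + 1)) dA = ∫_{0}^{π/2} ∫_{0}^{5} (21/(r^2 + 1)) · r dr dθ.

Inner integral (in r): ∫_{0}^{5} (21/(r^2 + 1)) · r dr = 21log(26)/2.

Outer integral (in θ): ∫_{0}^{π/2} (21log(26)/2) dθ = 21π log(26)/4.

Therefore ∬_D (21/(x^2 + y^2 + 1)) dA = 21π log(26)/4.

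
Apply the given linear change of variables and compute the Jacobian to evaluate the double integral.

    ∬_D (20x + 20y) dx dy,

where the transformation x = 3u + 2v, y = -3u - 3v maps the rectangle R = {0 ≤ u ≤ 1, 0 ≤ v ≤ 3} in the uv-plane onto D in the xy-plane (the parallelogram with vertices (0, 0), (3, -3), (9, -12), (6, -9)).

Compute the Jacobian determinant of (x, y) with respect to (u, v):

    ∂(x,y)/∂(u,v) = | 3  2 | = (3)(-3) - (2)(-3) = -3.
                   | -3  -3 |

Its absolute value is |J| = 3 (the area scaling factor).

Substituting x = 3u + 2v, y = -3u - 3v into the integrand,

    20x + 20y → -20v,

so the integral becomes

    ∬_R (-20v) · |J| du dv = ∫_0^1 ∫_0^3 (-60v) dv du.

Inner (v): -270.
Outer (u): -270.

Therefore ∬_D (20x + 20y) dx dy = -270.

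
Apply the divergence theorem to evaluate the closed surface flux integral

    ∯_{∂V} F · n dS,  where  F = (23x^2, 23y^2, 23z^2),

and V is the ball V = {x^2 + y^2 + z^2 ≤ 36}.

By the divergence theorem,

    ∯_{∂V} F · n dS = ∭_V (∇ · F) dV.

Compute the divergence:
    ∇ · F = ∂F_x/∂x + ∂F_y/∂y + ∂F_z/∂z = 46x + 46y + 46z.

In spherical coordinates, x = ρ sin(φ) cos(θ), y = ρ sin(φ) sin(θ), z = ρ cos(φ), dV = ρ^2 sin(φ) dρ dφ dθ, with 0 ≤ ρ ≤ 6, 0 ≤ φ ≤ π, 0 ≤ θ ≤ 2π.

The integrand, after substitution and multiplying by the volume element, becomes (46ρ (sqrt(2)sin(φ)sin(θ + π/4) + cos(φ))) · ρ^2 sin(φ), so

    ∭_V (∇·F) dV = ∫_0^{2π} ∫_0^{π} ∫_0^{6} (46ρ (sqrt(2)sin(φ)sin(θ + π/4) + cos(φ))) · ρ^2 sin(φ) dρ dφ dθ.

Inner (ρ from 0 to 6): 14904(sqrt(2)sin(φ)sin(θ + π/4) + cos(φ))sin(φ).
Middle (φ from 0 to π): 7452sqrt(2)π sin(θ + π/4).
Outer (θ from 0 to 2π): 0.

Therefore ∯_{∂V} F · n dS = 0.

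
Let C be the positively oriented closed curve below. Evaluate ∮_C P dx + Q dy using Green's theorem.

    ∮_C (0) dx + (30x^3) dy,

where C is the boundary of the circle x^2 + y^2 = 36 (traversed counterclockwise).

Green's theorem converts the closed line integral into a double integral over the enclosed region D:

    ∮_C P dx + Q dy = ∬_D (∂Q/∂x - ∂P/∂y) dA.

Here P = 0, Q = 30x^3, so

    ∂Q/∂x = 90x^2,    ∂P/∂y = 0,
    ∂Q/∂x - ∂P/∂y = 90x^2.

D is the region x^2 + y^2 ≤ 36. Evaluating the double integral:

In polar coordinates (x = r cos θ, y = r sin θ, dA = r dr dθ) the integrand becomes 90r^2cos(θ)^2, so

    ∬_D (90x^2) dA = ∫_0^{2π} ∫_0^{6} (90r^2cos(θ)^2) · r dr dθ.

Inner (r from 0 to 6): 29160cos(θ)^2.
Outer (θ from 0 to 2π): 29160π.

Therefore ∮_C P dx + Q dy = 29160π.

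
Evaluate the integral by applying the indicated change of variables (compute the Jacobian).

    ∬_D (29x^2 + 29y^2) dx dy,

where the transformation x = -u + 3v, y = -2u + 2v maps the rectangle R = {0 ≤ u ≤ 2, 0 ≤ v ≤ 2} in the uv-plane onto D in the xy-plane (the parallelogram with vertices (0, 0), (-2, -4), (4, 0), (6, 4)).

Compute the Jacobian determinant of (x, y) with respect to (u, v):

    ∂(x,y)/∂(u,v) = | -1  3 | = (-1)(2) - (3)(-2) = 4.
                   | -2  2 |

Its absolute value is |J| = 4 (the area scaling factor).

Substituting x = -u + 3v, y = -2u + 2v into the integrand,

    29x^2 + 29y^2 → 145u^2 - 406u v + 377v^2,

so the integral becomes

    ∬_R (145u^2 - 406u v + 377v^2) · |J| du dv = ∫_0^2 ∫_0^2 (580u^2 - 1624u v + 1508v^2) dv du.

Inner (v): 1160u^2 - 3248u + 12064/3.
Outer (u): 4640.

Therefore ∬_D (29x^2 + 29y^2) dx dy = 4640.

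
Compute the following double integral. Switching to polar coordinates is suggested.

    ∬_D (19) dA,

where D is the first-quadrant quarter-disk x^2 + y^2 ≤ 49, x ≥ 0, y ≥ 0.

The region D is 0 ≤ r ≤ 7, 0 ≤ θ ≤ π/2 in polar coordinates, where x = r cos(θ), y = r sin(θ), and dA = r dr dθ.

Under the substitution, the integrand becomes 19, so

    ∬_D (19) dA = ∫_{0}^{π/2} ∫_{0}^{7} (19) · r dr dθ.

Inner integral (in r): ∫_{0}^{7} (19) · r dr = 931/2.

Outer integral (in θ): ∫_{0}^{π/2} (931/2) dθ = 931π/4.

Therefore ∬_D (19) dA = 931π/4.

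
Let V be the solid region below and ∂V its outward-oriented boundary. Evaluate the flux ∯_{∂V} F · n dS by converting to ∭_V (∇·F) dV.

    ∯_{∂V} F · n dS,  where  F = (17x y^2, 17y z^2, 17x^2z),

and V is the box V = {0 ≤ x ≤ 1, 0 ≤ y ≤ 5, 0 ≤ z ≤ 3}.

By the divergence theorem,

    ∯_{∂V} F · n dS = ∭_V (∇ · F) dV.

Compute the divergence:
    ∇ · F = ∂F_x/∂x + ∂F_y/∂y + ∂F_z/∂z = 17y^2 + 17z^2 + 17x^2 = 17x^2 + 17y^2 + 17z^2.

V is a rectangular box, so dV = dx dy dz with 0 ≤ x ≤ 1, 0 ≤ y ≤ 5, 0 ≤ z ≤ 3.

Integrate (17x^2 + 17y^2 + 17z^2) over V as an iterated integral:

    ∭_V (∇·F) dV = ∫_0^{1} ∫_0^{5} ∫_0^{3} (17x^2 + 17y^2 + 17z^2) dz dy dx.

Inner (z from 0 to 3): 51x^2 + 51y^2 + 153.
Middle (y from 0 to 5): 255x^2 + 2890.
Outer (x from 0 to 1): 2975.

Therefore ∯_{∂V} F · n dS = 2975.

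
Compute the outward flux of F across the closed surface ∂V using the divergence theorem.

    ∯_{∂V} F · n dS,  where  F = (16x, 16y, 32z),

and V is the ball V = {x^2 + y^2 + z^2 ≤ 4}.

By the divergence theorem,

    ∯_{∂V} F · n dS = ∭_V (∇ · F) dV.

Compute the divergence:
    ∇ · F = ∂F_x/∂x + ∂F_y/∂y + ∂F_z/∂z = 16 + 16 + 32 = 64.

In spherical coordinates, x = ρ sin(φ) cos(θ), y = ρ sin(φ) sin(θ), z = ρ cos(φ), dV = ρ^2 sin(φ) dρ dφ dθ, with 0 ≤ ρ ≤ 2, 0 ≤ φ ≤ π, 0 ≤ θ ≤ 2π.

The integrand, after substitution and multiplying by the volume element, becomes (64) · ρ^2 sin(φ), so

    ∭_V (∇·F) dV = ∫_0^{2π} ∫_0^{π} ∫_0^{2} (64) · ρ^2 sin(φ) dρ dφ dθ.

Inner (ρ from 0 to 2): 512sin(φ)/3.
Middle (φ from 0 to π): 1024/3.
Outer (θ from 0 to 2π): 2048π/3.

Therefore ∯_{∂V} F · n dS = 2048π/3.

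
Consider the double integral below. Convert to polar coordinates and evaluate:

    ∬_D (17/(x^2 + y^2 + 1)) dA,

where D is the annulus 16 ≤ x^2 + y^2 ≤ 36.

The region D is 4 ≤ r ≤ 6, 0 ≤ θ ≤ 2π in polar coordinates, where x = r cos(θ), y = r sin(θ), and dA = r dr dθ.

Under the substitution, the integrand becomes 17/(r^2 + 1), so

    ∬_D (17/(x^2 + y^2 + 1)) dA = ∫_{0}^{2π} ∫_{4}^{6} (17/(r^2 + 1)) · r dr dθ.

Inner integral (in r): ∫_{4}^{6} (17/(r^2 + 1)) · r dr = log(3512479453921sqrt(629)/118587876497).

Outer integral (in θ): ∫_{0}^{2π} (log(3512479453921sqrt(629)/118587876497)) dθ = log((3512479453921sqrt(629)/118587876497)^(2π)).

Therefore ∬_D (17/(x^2 + y^2 + 1)) dA = log((3512479453921sqrt(629)/118587876497)^(2π)).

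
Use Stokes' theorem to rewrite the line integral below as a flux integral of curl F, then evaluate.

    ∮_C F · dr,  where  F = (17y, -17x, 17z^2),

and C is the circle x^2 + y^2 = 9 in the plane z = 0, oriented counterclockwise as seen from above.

Let S be the flat disk x^2 + y^2 ≤ 9 in the plane z = 0, with upward unit normal n̂ = ẑ. By Stokes' theorem,

    ∮_C F · dr = ∬_S (∇ × F) · n̂ dS = ∬_D (curl F)_z dA,

where D is the disk x^2 + y^2 ≤ 9.

Compute the curl of F = (17y, -17x, 17z^2):
    (∇ × F)_x = ∂F_z/∂y - ∂F_y/∂z = 0,
    (∇ × F)_y = ∂F_x/∂z - ∂F_z/∂x = 0,
    (∇ × F)_z = ∂F_y/∂x - ∂F_x/∂y = -34.

On z = 0, (curl F)_z = -34.

Convert to polar (x = r cos θ, y = r sin θ, dA = r dr dθ); the integrand becomes -34, so

    ∬_D (curl F)_z dA = ∫_0^{2π} ∫_0^{3} (-34) · r dr dθ.

Inner (r from 0 to 3): -153.
Outer (θ from 0 to 2π): -306π.

Therefore ∮_C F · dr = -306π.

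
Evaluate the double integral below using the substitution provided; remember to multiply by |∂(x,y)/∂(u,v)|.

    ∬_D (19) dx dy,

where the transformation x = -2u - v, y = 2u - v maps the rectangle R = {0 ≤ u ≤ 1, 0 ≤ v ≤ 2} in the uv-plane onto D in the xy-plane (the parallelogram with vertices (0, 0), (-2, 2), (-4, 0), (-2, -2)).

Compute the Jacobian determinant of (x, y) with respect to (u, v):

    ∂(x,y)/∂(u,v) = | -2  -1 | = (-2)(-1) - (-1)(2) = 4.
                   | 2  -1 |

Its absolute value is |J| = 4 (the area scaling factor).

Substituting x = -2u - v, y = 2u - v into the integrand,

    19 → 19,

so the integral becomes

    ∬_R (19) · |J| du dv = ∫_0^1 ∫_0^2 (76) dv du.

Inner (v): 152.
Outer (u): 152.

Therefore ∬_D (19) dx dy = 152.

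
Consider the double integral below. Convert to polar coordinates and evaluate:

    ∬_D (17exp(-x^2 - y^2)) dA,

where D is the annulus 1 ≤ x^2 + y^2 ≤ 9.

The region D is 1 ≤ r ≤ 3, 0 ≤ θ ≤ 2π in polar coordinates, where x = r cos(θ), y = r sin(θ), and dA = r dr dθ.

Under the substitution, the integrand becomes 17exp(-r^2), so

    ∬_D (17exp(-x^2 - y^2)) dA = ∫_{0}^{2π} ∫_{1}^{3} (17exp(-r^2)) · r dr dθ.

Inner integral (in r): ∫_{1}^{3} (17exp(-r^2)) · r dr = -(17 - 17exp(8))exp(-9)/2.

Outer integral (in θ): ∫_{0}^{2π} (-(17 - 17exp(8))exp(-9)/2) dθ = -17π (1 - exp(8))exp(-9).

Therefore ∬_D (17exp(-x^2 - y^2)) dA = -17π (1 - exp(8))exp(-9).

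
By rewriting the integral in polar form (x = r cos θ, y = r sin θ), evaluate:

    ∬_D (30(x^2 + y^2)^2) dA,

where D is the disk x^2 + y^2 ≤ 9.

The region D is 0 ≤ r ≤ 3, 0 ≤ θ ≤ 2π in polar coordinates, where x = r cos(θ), y = r sin(θ), and dA = r dr dθ.

Under the substitution, the integrand becomes 30r^4, so

    ∬_D (30(x^2 + y^2)^2) dA = ∫_{0}^{2π} ∫_{0}^{3} (30r^4) · r dr dθ.

Inner integral (in r): ∫_{0}^{3} (30r^4) · r dr = 3645.

Outer integral (in θ): ∫_{0}^{2π} (3645) dθ = 7290π.

Therefore ∬_D (30(x^2 + y^2)^2) dA = 7290π.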